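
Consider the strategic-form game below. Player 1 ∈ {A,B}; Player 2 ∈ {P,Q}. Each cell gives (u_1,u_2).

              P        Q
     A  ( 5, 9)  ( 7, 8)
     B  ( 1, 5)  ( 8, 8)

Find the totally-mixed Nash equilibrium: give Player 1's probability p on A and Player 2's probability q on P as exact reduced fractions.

(p,q) = (3/4, 1/5)

P1 indiff ⇒ q·5+(1-q)·7 = q·1+(1-q)·8 ⇒ q(4) = (1-q)(1) ⇒ q = 1/5
P2 indiff ⇒ p·9+(1-p)·5 = p·8+(1-p)·8 ⇒ p(1) = (1-p)(3) ⇒ p = 3/4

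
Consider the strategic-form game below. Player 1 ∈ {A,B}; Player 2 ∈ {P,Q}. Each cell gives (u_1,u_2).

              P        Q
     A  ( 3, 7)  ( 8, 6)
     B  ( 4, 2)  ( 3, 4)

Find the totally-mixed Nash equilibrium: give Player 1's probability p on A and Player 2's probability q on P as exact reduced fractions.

P1 indiff ⇒ q·3+(1-q)·8 = q·4+(1-q)·3 ⇒ q(-1) = (1-q)(-5) ⇒ q = 5/6
P2 indiff ⇒ p·7+(1-p)·2 = p·6+(1-p)·4 ⇒ p(1) = (1-p)(2) ⇒ p = 2/3

P1 mixes 2/3 on A; P2 mixes 5/6 on P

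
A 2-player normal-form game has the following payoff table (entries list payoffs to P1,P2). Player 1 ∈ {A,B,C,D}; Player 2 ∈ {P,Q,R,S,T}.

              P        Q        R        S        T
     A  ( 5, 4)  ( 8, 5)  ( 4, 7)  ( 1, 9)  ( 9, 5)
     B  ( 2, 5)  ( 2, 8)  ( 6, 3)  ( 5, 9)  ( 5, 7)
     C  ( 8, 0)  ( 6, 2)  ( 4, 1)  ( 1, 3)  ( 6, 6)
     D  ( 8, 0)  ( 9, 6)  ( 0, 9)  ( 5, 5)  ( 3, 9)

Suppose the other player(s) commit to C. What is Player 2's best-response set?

argmax u_2 = {T}

u_2(P vs C) = 0
u_2(Q vs C) = 2
u_2(R vs C) = 1
u_2(S vs C) = 3
u_2(T vs C) = 6
max payoff 6 at {T}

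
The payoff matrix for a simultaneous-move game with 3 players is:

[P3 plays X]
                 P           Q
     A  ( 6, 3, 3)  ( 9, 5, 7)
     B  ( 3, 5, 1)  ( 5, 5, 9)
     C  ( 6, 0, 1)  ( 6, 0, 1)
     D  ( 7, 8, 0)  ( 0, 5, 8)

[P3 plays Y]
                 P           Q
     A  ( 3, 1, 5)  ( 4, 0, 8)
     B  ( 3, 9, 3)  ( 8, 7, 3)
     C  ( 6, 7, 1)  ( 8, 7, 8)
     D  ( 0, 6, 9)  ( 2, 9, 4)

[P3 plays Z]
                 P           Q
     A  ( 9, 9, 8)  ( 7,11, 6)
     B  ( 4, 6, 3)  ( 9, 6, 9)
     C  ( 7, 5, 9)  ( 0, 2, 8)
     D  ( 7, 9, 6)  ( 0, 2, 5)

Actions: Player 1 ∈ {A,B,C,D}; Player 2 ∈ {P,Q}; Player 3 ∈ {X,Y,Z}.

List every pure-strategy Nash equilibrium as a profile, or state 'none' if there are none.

Nash profiles: (B,Q,Z), (C,Q,Y)

(A,P,X): not NE [P1→D gives 7>6; P2→Q gives 5>3; P3→Z gives 8>3]
(A,P,Y): not NE [P1→C gives 6>3; P3→Z gives 8>5]
(A,P,Z): not NE [P2→Q gives 11>9]
(A,Q,X): not NE [P3→Y gives 8>7]
(A,Q,Y): not NE [P1→C gives 8>4; P2→P gives 1>0]
(A,Q,Z): not NE [P1→B gives 9>7; P3→Y gives 8>6]
(B,P,X): not NE [P1→D gives 7>3; P3→Z gives 3>1]
(B,P,Y): not NE [P1→C gives 6>3]
(B,P,Z): not NE [P1→A gives 9>4]
(B,Q,X): not NE [P1→A gives 9>5]
(B,Q,Y): not NE [P2→P gives 9>7; P3→Z gives 9>3]
(B,Q,Z): NE
(C,P,X): not NE [P1→D gives 7>6; P3→Z gives 9>1]
(C,P,Y): not NE [P3→Z gives 9>1]
(C,P,Z): not NE [P1→A gives 9>7]
(C,Q,X): not NE [P1→A gives 9>6; P3→Z gives 8>1]
(C,Q,Y): NE
(C,Q,Z): not NE [P1→B gives 9>0; P2→P gives 5>2]
(D,P,X): not NE [P3→Y gives 9>0]
(D,P,Y): not NE [P1→C gives 6>0; P2→Q gives 9>6]
(D,P,Z): not NE [P1→A gives 9>7; P3→Y gives 9>6]
(D,Q,X): not NE [P1→A gives 9>0; P2→P gives 8>5]
(D,Q,Y): not NE [P1→C gives 8>2; P3→X gives 8>4]
(D,Q,Z): not NE [P1→B gives 9>0; P2→P gives 9>2; P3→X gives 8>5]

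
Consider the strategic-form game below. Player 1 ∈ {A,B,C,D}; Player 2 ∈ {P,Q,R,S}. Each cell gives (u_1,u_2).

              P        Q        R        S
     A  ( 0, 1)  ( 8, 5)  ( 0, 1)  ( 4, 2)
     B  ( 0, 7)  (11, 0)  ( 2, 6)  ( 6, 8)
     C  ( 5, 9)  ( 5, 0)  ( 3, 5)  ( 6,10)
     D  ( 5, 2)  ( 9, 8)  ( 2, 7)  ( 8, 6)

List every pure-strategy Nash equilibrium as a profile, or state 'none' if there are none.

Equilibria: none

(A,P): not NE [P1→D gives 5>0; P2→Q gives 5>1]
(A,Q): not NE [P1→B gives 11>8]
(A,R): not NE [P1→C gives 3>0; P2→Q gives 5>1]
(A,S): not NE [P1→D gives 8>4; P2→Q gives 5>2]
(B,P): not NE [P1→D gives 5>0; P2→S gives 8>7]
(B,Q): not NE [P2→S gives 8>0]
(B,R): not NE [P1→C gives 3>2; P2→S gives 8>6]
(B,S): not NE [P1→D gives 8>6]
(C,P): not NE [P2→S gives 10>9]
(C,Q): not NE [P1→B gives 11>5; P2→S gives 10>0]
(C,R): not NE [P2→S gives 10>5]
(C,S): not NE [P1→D gives 8>6]
(D,P): not NE [P2→Q gives 8>2]
(D,Q): not NE [P1→B gives 11>9]
(D,R): not NE [P1→C gives 3>2; P2→Q gives 8>7]
(D,S): not NE [P2→Q gives 8>6]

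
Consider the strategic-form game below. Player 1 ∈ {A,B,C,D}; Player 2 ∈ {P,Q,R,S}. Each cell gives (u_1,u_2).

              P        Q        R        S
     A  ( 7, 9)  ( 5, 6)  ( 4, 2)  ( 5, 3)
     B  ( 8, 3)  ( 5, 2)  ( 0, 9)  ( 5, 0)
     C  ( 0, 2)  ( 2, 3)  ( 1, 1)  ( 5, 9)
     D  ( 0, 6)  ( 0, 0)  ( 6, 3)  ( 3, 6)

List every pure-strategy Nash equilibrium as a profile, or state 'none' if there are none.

PSNE = {(C,S)}

(A,P): not NE [P1→B gives 8>7]
(A,Q): not NE [P2→P gives 9>6]
(A,R): not NE [P1→D gives 6>4; P2→P gives 9>2]
(A,S): not NE [P2→P gives 9>3]
(B,P): not NE [P2→R gives 9>3]
(B,Q): not NE [P2→R gives 9>2]
(B,R): not NE [P1→D gives 6>0]
(B,S): not NE [P2→R gives 9>0]
(C,P): not NE [P1→B gives 8>0; P2→S gives 9>2]
(C,Q): not NE [P1→B gives 5>2; P2→S gives 9>3]
(C,R): not NE [P1→D gives 6>1; P2→S gives 9>1]
(C,S): NE
(D,P): not NE [P1→B gives 8>0]
(D,Q): not NE [P1→B gives 5>0; P2→S gives 6>0]
(D,R): not NE [P2→S gives 6>3]
(D,S): not NE [P1→C gives 5>3]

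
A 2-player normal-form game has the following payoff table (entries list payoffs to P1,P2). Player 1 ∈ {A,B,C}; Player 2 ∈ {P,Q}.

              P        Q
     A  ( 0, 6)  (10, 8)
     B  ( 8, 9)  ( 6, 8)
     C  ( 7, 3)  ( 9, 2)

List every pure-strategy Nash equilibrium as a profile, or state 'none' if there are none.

(A,P): not NE [P1→B gives 8>0; P2→Q gives 8>6]
(A,Q): NE
(B,P): NE
(B,Q): not NE [P1→A gives 10>6; P2→P gives 9>8]
(C,P): not NE [P1→B gives 8>7]
(C,Q): not NE [P1→A gives 10>9; P2→P gives 3>2]

PSNE = {(A,Q), (B,P)}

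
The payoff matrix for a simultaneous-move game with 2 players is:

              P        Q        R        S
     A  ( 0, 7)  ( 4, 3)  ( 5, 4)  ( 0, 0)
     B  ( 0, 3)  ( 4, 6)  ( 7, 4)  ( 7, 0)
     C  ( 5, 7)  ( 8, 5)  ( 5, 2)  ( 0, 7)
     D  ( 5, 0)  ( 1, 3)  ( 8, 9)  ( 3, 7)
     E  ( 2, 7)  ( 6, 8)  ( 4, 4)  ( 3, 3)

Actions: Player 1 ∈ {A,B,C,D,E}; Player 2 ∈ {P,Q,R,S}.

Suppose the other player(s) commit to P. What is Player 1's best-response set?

u_1(A vs P) = 0
u_1(B vs P) = 0
u_1(C vs P) = 5
u_1(D vs P) = 5
u_1(E vs P) = 2
max payoff 5 at {C,D}

P1 best: {C,D}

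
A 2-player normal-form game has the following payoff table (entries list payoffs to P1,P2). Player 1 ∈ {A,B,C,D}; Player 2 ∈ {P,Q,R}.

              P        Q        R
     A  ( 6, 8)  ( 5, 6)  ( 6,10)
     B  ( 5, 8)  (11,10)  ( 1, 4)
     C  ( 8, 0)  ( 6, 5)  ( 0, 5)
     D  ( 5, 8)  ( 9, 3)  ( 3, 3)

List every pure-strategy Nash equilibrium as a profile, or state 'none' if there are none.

Nash profiles: (A,R), (B,Q)

(A,P): not NE [P1→C gives 8>6; P2→R gives 10>8]
(A,Q): not NE [P1→B gives 11>5; P2→R gives 10>6]
(A,R): NE
(B,P): not NE [P1→C gives 8>5; P2→Q gives 10>8]
(B,Q): NE
(B,R): not NE [P1→A gives 6>1; P2→Q gives 10>4]
(C,P): not NE [P2→R gives 5>0]
(C,Q): not NE [P1→B gives 11>6]
(C,R): not NE [P1→A gives 6>0]
(D,P): not NE [P1→C gives 8>5]
(D,Q): not NE [P1→B gives 11>9; P2→P gives 8>3]
(D,R): not NE [P1→A gives 6>3; P2→P gives 8>3]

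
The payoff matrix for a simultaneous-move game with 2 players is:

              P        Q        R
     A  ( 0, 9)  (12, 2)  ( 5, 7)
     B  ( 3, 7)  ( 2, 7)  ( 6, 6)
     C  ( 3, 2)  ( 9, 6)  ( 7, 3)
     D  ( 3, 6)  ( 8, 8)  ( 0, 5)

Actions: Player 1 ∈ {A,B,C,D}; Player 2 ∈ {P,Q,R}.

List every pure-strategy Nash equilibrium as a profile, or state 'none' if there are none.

PSNE = {(B,P)}

(A,P): not NE [P1→D gives 3>0]
(A,Q): not NE [P2→P gives 9>2]
(A,R): not NE [P1→C gives 7>5; P2→P gives 9>7]
(B,P): NE
(B,Q): not NE [P1→A gives 12>2]
(B,R): not NE [P1→C gives 7>6; P2→Q gives 7>6]
(C,P): not NE [P2→Q gives 6>2]
(C,Q): not NE [P1→A gives 12>9]
(C,R): not NE [P2→Q gives 6>3]
(D,P): not NE [P2→Q gives 8>6]
(D,Q): not NE [P1→A gives 12>8]
(D,R): not NE [P1→C gives 7>0; P2→Q gives 8>5]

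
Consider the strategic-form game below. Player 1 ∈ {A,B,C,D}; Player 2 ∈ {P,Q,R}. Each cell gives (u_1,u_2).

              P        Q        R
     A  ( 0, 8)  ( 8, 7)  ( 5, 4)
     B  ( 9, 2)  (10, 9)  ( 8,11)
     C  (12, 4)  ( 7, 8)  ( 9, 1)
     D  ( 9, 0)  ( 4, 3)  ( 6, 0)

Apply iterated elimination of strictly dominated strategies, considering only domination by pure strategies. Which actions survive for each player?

IESDS → P1:{B,C} P2:{Q,R}

P1 drop A (B beats it: P:9>0 Q:10>8 R:8>5)
P1 drop D (C beats it: P:12>9 Q:7>4 R:9>6)
P2 drop P (Q beats it: B:9>2 C:8>4)
P1→{B,C} P2→{Q,R}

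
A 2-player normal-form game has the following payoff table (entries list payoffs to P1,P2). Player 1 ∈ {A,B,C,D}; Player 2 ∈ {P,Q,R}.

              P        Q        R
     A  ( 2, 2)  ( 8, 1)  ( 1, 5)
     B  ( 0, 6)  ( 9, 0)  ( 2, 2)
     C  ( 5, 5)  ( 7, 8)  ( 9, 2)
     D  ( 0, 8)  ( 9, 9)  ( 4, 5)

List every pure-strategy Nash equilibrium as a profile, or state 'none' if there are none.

(A,P): not NE [P1→C gives 5>2; P2→R gives 5>2]
(A,Q): not NE [P1→D gives 9>8; P2→R gives 5>1]
(A,R): not NE [P1→C gives 9>1]
(B,P): not NE [P1→C gives 5>0]
(B,Q): not NE [P2→P gives 6>0]
(B,R): not NE [P1→C gives 9>2; P2→P gives 6>2]
(C,P): not NE [P2→Q gives 8>5]
(C,Q): not NE [P1→D gives 9>7]
(C,R): not NE [P2→Q gives 8>2]
(D,P): not NE [P1→C gives 5>0; P2→Q gives 9>8]
(D,Q): NE
(D,R): not NE [P1→C gives 9>4; P2→Q gives 9>5]

PSNE = {(D,Q)}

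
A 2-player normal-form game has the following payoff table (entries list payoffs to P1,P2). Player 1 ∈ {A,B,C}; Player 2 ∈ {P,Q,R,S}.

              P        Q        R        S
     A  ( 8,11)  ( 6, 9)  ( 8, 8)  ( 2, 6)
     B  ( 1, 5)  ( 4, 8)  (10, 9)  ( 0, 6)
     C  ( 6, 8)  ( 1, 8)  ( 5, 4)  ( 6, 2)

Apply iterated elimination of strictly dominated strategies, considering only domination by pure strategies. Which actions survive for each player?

P2 drop S (Q beats it: A:9>6 B:8>6 C:8>2)
P1 drop C (A beats it: P:8>6 Q:6>1 R:8>5)
P1→{A,B} P2→{P,Q,R}

Survivors P1:{A,B} P2:{P,Q,R}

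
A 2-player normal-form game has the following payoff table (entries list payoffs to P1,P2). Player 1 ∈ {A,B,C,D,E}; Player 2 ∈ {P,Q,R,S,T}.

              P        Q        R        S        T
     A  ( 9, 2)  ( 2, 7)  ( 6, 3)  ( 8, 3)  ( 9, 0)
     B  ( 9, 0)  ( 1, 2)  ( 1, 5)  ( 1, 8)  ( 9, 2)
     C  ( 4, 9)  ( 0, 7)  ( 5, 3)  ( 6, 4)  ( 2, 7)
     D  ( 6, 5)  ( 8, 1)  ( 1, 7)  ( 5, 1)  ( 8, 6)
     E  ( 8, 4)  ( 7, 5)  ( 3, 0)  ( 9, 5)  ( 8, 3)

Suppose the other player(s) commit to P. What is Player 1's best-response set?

argmax u_1 = {A,B}

u_1(A vs P) = 9
u_1(B vs P) = 9
u_1(C vs P) = 4
u_1(D vs P) = 6
u_1(E vs P) = 8
max payoff 9 at {A,B}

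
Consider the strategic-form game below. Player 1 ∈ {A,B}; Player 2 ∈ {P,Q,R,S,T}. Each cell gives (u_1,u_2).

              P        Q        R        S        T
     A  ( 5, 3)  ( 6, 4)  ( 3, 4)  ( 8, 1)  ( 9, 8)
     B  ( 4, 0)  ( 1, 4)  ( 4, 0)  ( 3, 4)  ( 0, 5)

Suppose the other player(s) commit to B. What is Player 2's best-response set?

u_2(P vs B) = 0
u_2(Q vs B) = 4
u_2(R vs B) = 0
u_2(S vs B) = 4
u_2(T vs B) = 5
max payoff 5 at {T}

P2 best: {T}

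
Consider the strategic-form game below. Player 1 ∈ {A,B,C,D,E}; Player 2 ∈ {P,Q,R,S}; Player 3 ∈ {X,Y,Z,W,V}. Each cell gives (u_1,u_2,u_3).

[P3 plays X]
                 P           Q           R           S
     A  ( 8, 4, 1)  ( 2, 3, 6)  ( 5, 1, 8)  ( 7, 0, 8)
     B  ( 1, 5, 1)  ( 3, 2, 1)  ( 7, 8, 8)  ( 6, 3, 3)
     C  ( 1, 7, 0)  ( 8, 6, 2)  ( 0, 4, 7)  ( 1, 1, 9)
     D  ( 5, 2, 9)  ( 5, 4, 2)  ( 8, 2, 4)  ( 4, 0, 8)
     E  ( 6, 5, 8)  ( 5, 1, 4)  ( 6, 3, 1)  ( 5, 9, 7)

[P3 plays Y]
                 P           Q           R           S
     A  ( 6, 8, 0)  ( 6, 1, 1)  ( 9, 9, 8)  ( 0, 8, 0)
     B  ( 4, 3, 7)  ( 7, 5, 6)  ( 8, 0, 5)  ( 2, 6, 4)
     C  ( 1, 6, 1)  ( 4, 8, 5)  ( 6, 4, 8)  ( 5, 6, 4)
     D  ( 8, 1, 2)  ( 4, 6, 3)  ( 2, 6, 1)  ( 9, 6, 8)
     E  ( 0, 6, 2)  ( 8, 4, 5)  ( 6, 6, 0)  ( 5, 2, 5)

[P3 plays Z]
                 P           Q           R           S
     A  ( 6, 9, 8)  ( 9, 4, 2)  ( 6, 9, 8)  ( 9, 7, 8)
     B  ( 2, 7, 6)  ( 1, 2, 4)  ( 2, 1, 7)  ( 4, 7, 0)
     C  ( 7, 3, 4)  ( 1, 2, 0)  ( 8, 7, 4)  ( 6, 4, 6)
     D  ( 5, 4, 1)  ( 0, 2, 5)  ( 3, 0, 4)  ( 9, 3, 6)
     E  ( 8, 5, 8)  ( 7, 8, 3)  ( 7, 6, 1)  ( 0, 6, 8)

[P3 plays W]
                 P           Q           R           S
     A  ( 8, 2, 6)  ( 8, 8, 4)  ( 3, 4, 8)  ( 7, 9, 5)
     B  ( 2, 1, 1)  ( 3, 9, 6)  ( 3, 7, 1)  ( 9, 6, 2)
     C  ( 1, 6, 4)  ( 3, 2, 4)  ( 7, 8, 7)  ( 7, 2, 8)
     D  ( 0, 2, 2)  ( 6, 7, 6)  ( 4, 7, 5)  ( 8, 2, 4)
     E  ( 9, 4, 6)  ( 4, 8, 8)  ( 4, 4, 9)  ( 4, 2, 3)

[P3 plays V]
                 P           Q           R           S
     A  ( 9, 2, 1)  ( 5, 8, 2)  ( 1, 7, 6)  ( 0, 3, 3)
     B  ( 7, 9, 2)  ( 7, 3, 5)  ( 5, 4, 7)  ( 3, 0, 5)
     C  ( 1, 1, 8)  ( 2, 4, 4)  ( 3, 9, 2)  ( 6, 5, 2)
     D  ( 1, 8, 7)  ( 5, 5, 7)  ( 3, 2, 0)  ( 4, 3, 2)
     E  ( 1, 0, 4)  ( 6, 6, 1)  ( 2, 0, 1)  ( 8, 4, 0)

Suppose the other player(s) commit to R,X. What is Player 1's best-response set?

u_1(A vs R,X) = 5
u_1(B vs R,X) = 7
u_1(C vs R,X) = 0
u_1(D vs R,X) = 8
u_1(E vs R,X) = 6
max payoff 8 at {D}

argmax u_1 = {D}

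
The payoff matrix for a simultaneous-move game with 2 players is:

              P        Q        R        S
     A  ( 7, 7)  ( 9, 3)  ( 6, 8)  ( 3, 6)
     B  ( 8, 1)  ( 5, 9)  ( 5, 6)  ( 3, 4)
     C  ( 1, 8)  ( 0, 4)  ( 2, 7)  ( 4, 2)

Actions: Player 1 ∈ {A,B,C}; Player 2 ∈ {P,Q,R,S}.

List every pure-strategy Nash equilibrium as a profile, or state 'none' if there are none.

Nash profiles: (A,R)

(A,P): not NE [P1→B gives 8>7; P2→R gives 8>7]
(A,Q): not NE [P2→R gives 8>3]
(A,R): NE
(A,S): not NE [P1→C gives 4>3; P2→R gives 8>6]
(B,P): not NE [P2→Q gives 9>1]
(B,Q): not NE [P1→A gives 9>5]
(B,R): not NE [P1→A gives 6>5; P2→Q gives 9>6]
(B,S): not NE [P1→C gives 4>3; P2→Q gives 9>4]
(C,P): not NE [P1→B gives 8>1]
(C,Q): not NE [P1→A gives 9>0; P2→P gives 8>4]
(C,R): not NE [P1→A gives 6>2; P2→P gives 8>7]
(C,S): not NE [P2→P gives 8>2]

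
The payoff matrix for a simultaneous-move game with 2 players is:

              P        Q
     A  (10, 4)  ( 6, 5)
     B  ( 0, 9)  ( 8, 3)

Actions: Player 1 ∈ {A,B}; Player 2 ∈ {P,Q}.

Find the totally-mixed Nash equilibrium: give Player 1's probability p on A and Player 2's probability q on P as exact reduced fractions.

(p,q) = (6/7, 1/6)

P1 indiff ⇒ q·10+(1-q)·6 = q·0+(1-q)·8 ⇒ q(10) = (1-q)(2) ⇒ q = 1/6
P2 indiff ⇒ p·4+(1-p)·9 = p·5+(1-p)·3 ⇒ p(-1) = (1-p)(-6) ⇒ p = 6/7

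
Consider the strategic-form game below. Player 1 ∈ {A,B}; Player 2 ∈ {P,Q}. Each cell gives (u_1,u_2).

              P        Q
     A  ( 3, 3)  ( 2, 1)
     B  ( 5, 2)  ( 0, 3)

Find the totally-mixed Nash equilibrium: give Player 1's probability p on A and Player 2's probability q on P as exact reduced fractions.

P1 indiff ⇒ q·3+(1-q)·2 = q·5+(1-q)·0 ⇒ q(-2) = (1-q)(-2) ⇒ q = 1/2
P2 indiff ⇒ p·3+(1-p)·2 = p·1+(1-p)·3 ⇒ p(2) = (1-p)(1) ⇒ p = 1/3

(p,q) = (1/3, 1/2)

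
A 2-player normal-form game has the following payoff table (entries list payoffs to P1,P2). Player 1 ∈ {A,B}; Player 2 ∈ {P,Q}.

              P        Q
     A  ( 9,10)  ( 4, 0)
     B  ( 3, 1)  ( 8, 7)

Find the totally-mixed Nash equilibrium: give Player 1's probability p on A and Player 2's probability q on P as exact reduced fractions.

P1 indiff ⇒ q·9+(1-q)·4 = q·3+(1-q)·8 ⇒ q(6) = (1-q)(4) ⇒ q = 2/5
P2 indiff ⇒ p·10+(1-p)·1 = p·0+(1-p)·7 ⇒ p(10) = (1-p)(6) ⇒ p = 3/8

p=3/8, q=2/5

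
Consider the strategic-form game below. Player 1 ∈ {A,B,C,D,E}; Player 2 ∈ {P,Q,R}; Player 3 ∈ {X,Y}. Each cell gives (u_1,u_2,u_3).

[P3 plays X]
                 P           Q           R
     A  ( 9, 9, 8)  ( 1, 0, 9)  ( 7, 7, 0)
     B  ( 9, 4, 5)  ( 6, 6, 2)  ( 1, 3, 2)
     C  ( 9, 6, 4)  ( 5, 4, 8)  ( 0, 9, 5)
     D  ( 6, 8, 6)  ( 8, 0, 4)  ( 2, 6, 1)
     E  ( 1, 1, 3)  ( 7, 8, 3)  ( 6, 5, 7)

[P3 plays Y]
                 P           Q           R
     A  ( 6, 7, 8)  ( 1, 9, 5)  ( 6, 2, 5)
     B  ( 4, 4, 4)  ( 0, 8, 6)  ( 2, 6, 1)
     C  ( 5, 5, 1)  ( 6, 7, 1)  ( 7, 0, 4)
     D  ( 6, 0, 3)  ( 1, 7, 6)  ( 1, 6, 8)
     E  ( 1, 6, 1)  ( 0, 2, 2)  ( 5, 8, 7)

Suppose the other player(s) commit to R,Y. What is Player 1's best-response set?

P1 best: {C}

u_1(A vs R,Y) = 6
u_1(B vs R,Y) = 2
u_1(C vs R,Y) = 7
u_1(D vs R,Y) = 1
u_1(E vs R,Y) = 5
max payoff 7 at {C}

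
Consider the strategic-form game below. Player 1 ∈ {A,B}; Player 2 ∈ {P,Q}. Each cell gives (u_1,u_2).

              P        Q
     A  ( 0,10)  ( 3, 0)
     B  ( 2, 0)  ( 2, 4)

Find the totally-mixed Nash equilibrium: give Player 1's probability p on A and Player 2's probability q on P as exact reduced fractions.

P1 indiff ⇒ q·0+(1-q)·3 = q·2+(1-q)·2 ⇒ q(-2) = (1-q)(-1) ⇒ q = 1/3
P2 indiff ⇒ p·10+(1-p)·0 = p·0+(1-p)·4 ⇒ p(10) = (1-p)(4) ⇒ p = 2/7

(p,q) = (2/7, 1/3)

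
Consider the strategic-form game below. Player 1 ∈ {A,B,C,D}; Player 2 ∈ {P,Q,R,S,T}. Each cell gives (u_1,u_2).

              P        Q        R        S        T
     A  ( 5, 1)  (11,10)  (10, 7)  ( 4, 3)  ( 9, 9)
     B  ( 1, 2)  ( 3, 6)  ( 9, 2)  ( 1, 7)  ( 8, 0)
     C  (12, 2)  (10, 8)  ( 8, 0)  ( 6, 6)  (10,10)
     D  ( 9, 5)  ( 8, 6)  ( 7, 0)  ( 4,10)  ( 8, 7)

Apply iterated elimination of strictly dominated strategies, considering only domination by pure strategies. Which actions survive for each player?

IESDS → P1:{A,C} P2:{Q,T}

P1 drop B (A beats it: P:5>1 Q:11>3 R:10>9 S:4>1 T:9>8)
P1 drop D (C beats it: P:12>9 Q:10>8 R:8>7 S:6>4 T:10>8)
P2 drop P (Q beats it: A:10>1 C:8>2)
P2 drop R (Q beats it: A:10>7 C:8>0)
P2 drop S (Q beats it: A:10>3 C:8>6)
P1→{A,C} P2→{Q,T}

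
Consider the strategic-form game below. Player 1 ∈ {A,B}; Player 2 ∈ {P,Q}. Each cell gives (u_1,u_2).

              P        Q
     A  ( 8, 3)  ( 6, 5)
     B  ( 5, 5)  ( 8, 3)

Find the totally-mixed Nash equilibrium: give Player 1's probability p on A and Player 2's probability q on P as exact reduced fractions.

P1 mixes 1/2 on A; P2 mixes 2/5 on P

P1 indiff ⇒ q·8+(1-q)·6 = q·5+(1-q)·8 ⇒ q(3) = (1-q)(2) ⇒ q = 2/5
P2 indiff ⇒ p·3+(1-p)·5 = p·5+(1-p)·3 ⇒ p(-2) = (1-p)(-2) ⇒ p = 1/2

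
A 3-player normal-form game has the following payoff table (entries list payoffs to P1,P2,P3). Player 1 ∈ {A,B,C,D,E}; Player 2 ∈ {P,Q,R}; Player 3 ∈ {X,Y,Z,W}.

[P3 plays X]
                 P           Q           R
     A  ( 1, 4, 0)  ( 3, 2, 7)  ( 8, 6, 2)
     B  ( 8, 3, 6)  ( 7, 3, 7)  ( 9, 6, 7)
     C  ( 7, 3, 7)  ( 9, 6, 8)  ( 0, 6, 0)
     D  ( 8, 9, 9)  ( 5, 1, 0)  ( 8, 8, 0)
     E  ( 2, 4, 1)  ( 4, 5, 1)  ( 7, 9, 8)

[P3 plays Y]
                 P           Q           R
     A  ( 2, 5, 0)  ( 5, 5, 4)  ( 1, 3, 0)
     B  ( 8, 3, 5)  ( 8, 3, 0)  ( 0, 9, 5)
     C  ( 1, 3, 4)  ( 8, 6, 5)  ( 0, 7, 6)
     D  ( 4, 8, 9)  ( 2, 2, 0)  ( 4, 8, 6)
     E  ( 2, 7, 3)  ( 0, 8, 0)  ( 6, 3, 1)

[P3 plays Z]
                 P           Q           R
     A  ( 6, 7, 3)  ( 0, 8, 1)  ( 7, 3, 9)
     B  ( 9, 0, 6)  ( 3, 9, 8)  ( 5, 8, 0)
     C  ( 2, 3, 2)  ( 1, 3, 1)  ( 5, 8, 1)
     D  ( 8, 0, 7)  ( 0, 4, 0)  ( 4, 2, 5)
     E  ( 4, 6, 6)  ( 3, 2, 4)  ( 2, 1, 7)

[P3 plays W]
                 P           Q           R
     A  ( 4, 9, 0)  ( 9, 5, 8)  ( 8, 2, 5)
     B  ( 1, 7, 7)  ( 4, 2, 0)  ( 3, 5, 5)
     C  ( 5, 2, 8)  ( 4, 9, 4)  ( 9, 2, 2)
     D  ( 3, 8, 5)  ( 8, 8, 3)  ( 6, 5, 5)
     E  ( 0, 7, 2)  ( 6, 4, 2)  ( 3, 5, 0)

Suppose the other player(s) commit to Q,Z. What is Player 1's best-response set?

u_1(A vs Q,Z) = 0
u_1(B vs Q,Z) = 3
u_1(C vs Q,Z) = 1
u_1(D vs Q,Z) = 0
u_1(E vs Q,Z) = 3
max payoff 3 at {B,E}

P1 best: {B,E}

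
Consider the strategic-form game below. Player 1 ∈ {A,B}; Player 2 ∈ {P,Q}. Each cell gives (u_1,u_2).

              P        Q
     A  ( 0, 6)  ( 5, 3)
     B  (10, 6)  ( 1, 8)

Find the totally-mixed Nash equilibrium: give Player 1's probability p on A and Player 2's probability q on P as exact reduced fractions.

(p,q) = (2/5, 2/7)

P1 indiff ⇒ q·0+(1-q)·5 = q·10+(1-q)·1 ⇒ q(-10) = (1-q)(-4) ⇒ q = 2/7
P2 indiff ⇒ p·6+(1-p)·6 = p·3+(1-p)·8 ⇒ p(3) = (1-p)(2) ⇒ p = 2/5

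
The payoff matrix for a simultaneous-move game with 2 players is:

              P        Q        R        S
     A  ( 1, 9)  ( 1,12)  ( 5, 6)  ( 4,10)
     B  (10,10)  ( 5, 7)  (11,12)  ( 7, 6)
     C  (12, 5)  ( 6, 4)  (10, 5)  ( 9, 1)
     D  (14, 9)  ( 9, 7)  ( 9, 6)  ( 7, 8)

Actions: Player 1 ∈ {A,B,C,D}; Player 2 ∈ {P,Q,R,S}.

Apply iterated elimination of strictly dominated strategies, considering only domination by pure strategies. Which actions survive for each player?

Remaining: P1:{B,C,D} P2:{P,R}

P1 drop A (B beats it: P:10>1 Q:5>1 R:11>5 S:7>4)
P2 drop Q (P beats it: B:10>7 C:5>4 D:9>7)
P2 drop S (P beats it: B:10>6 C:5>1 D:9>8)
P1→{B,C,D} P2→{P,R}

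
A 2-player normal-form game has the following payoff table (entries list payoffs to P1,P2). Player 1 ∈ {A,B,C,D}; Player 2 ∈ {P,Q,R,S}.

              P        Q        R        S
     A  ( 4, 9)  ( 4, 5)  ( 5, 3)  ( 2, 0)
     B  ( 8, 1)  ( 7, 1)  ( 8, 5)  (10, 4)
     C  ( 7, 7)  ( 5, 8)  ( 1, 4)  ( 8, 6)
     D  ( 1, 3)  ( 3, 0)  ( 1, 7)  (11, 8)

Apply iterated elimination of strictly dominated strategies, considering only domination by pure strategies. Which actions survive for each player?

Survivors P1:{B,D} P2:{R,S}

P1 drop A (B beats it: P:8>4 Q:7>4 R:8>5 S:10>2)
P1 drop C (B beats it: P:8>7 Q:7>5 R:8>1 S:10>8)
P2 drop P (R beats it: B:5>1 D:7>3)
P2 drop Q (R beats it: B:5>1 D:7>0)
P1→{B,D} P2→{R,S}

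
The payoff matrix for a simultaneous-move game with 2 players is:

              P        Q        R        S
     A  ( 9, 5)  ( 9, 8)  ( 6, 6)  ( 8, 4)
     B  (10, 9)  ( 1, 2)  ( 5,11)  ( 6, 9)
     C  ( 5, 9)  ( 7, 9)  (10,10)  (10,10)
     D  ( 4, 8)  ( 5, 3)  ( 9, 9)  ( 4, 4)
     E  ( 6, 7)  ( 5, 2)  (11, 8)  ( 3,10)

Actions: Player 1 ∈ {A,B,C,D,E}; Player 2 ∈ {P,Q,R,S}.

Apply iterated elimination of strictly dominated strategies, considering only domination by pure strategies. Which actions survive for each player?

IESDS → P1:{A,C,E} P2:{Q,R,S}

P1 drop D (C beats it: P:5>4 Q:7>5 R:10>9 S:10>4)
P2 drop P (R beats it: A:6>5 B:11>9 C:10>9 E:8>7)
P1 drop B (A beats it: Q:9>1 R:6>5 S:8>6)
P1→{A,C,E} P2→{Q,R,S}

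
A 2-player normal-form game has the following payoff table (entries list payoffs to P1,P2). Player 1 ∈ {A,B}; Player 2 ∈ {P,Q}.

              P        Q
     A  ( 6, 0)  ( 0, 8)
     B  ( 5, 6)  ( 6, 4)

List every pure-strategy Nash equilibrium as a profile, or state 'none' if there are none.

(A,P): not NE [P2→Q gives 8>0]
(A,Q): not NE [P1→B gives 6>0]
(B,P): not NE [P1→A gives 6>5]
(B,Q): not NE [P2→P gives 6>4]

No pure NE.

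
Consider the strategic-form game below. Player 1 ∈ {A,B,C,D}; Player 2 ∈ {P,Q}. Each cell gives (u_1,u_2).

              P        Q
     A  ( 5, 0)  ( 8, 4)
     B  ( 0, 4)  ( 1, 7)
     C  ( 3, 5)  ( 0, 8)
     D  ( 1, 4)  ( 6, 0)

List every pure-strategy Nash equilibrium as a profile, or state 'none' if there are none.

NE set: (A,Q)

(A,P): not NE [P2→Q gives 4>0]
(A,Q): NE
(B,P): not NE [P1→A gives 5>0; P2→Q gives 7>4]
(B,Q): not NE [P1→A gives 8>1]
(C,P): not NE [P1→A gives 5>3; P2→Q gives 8>5]
(C,Q): not NE [P1→A gives 8>0]
(D,P): not NE [P1→A gives 5>1]
(D,Q): not NE [P1→A gives 8>6; P2→P gives 4>0]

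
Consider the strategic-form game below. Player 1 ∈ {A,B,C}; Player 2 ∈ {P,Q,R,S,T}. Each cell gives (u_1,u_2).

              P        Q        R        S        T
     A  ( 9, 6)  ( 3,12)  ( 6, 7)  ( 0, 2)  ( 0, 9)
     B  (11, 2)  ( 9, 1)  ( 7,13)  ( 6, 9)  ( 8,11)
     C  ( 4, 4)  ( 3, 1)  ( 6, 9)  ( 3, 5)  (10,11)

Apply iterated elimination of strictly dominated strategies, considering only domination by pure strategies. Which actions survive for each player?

P1 drop A (B beats it: P:11>9 Q:9>3 R:7>6 S:6>0 T:8>0)
P2 drop P (R beats it: B:13>2 C:9>4)
P2 drop Q (R beats it: B:13>1 C:9>1)
P2 drop S (R beats it: B:13>9 C:9>5)
P1→{B,C} P2→{R,T}

IESDS → P1:{B,C} P2:{R,T}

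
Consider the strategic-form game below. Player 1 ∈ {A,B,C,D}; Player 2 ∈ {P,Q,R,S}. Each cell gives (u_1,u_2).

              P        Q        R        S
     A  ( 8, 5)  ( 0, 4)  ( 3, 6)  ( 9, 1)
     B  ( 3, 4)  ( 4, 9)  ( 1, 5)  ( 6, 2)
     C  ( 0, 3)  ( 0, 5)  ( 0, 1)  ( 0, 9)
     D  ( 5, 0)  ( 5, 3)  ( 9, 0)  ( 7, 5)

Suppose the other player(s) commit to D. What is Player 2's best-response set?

BR_2 = {S}

u_2(P vs D) = 0
u_2(Q vs D) = 3
u_2(R vs D) = 0
u_2(S vs D) = 5
max payoff 5 at {S}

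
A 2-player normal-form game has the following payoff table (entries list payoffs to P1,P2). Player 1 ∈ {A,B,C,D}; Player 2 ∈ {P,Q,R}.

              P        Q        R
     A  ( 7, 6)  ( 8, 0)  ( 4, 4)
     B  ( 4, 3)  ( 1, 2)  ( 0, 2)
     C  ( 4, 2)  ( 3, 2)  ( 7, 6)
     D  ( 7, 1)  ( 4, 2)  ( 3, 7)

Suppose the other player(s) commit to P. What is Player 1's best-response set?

u_1(A vs P) = 7
u_1(B vs P) = 4
u_1(C vs P) = 4
u_1(D vs P) = 7
max payoff 7 at {A,D}

P1 best: {A,D}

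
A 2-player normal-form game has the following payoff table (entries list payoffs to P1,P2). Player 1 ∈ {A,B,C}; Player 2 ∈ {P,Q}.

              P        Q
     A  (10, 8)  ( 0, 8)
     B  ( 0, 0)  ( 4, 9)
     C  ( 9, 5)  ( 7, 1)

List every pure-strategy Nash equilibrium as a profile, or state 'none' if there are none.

(A,P): NE
(A,Q): not NE [P1→C gives 7>0]
(B,P): not NE [P1→A gives 10>0; P2→Q gives 9>0]
(B,Q): not NE [P1→C gives 7>4]
(C,P): not NE [P1→A gives 10>9]
(C,Q): not NE [P2→P gives 5>1]

Nash profiles: (A,P)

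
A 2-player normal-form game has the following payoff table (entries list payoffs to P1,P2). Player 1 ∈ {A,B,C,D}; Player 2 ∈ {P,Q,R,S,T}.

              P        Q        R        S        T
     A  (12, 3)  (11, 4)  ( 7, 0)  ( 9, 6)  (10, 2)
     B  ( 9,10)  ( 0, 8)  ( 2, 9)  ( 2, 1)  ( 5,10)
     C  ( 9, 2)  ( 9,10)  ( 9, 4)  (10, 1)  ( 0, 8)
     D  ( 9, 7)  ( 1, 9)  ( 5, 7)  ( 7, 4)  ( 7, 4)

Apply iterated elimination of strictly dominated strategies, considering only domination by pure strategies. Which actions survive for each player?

P1 drop B (A beats it: P:12>9 Q:11>0 R:7>2 S:9>2 T:10>5)
P1 drop D (A beats it: P:12>9 Q:11>1 R:7>5 S:9>7 T:10>7)
P2 drop P (Q beats it: A:4>3 C:10>2)
P2 drop R (Q beats it: A:4>0 C:10>4)
P2 drop T (Q beats it: A:4>2 C:10>8)
P1→{A,C} P2→{Q,S}

IESDS → P1:{A,C} P2:{Q,S}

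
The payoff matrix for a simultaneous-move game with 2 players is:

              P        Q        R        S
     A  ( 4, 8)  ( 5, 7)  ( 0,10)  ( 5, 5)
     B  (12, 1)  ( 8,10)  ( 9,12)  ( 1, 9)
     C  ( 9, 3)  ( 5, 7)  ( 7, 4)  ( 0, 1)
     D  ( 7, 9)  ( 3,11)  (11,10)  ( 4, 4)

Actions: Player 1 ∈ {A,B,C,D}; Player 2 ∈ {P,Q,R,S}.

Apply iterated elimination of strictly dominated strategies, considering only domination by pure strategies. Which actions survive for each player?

P1 drop C (B beats it: P:12>9 Q:8>5 R:9>7 S:1>0)
P2 drop P (R beats it: A:10>8 B:12>1 D:10>9)
P2 drop S (Q beats it: A:7>5 B:10>9 D:11>4)
P1 drop A (B beats it: Q:8>5 R:9>0)
P1→{B,D} P2→{Q,R}

IESDS → P1:{B,D} P2:{Q,R}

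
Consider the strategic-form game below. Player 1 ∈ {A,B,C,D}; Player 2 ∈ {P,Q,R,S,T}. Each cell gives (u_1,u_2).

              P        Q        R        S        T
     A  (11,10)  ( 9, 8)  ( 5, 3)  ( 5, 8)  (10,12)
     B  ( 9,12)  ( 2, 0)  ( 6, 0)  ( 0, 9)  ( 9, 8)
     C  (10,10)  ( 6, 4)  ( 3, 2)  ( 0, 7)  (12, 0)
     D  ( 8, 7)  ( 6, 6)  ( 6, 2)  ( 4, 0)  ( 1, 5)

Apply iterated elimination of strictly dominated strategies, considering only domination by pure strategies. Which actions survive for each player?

P2 drop Q (P beats it: A:10>8 B:12>0 C:10>4 D:7>6)
P2 drop R (P beats it: A:10>3 B:12>0 C:10>2 D:7>2)
P1 drop B (A beats it: P:11>9 S:5>0 T:10>9)
P1 drop D (A beats it: P:11>8 S:5>4 T:10>1)
P2 drop S (P beats it: A:10>8 C:10>7)
P1→{A,C} P2→{P,T}

Remaining: P1:{A,C} P2:{P,T}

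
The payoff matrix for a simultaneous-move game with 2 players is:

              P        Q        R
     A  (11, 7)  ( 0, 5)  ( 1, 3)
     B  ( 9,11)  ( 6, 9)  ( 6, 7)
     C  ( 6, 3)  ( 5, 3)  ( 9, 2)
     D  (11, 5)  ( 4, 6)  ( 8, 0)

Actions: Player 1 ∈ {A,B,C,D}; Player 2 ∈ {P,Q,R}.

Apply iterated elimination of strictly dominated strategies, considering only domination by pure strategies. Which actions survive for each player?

P2 drop R (P beats it: A:7>3 B:11>7 C:3>2 D:5>0)
P1 drop C (B beats it: P:9>6 Q:6>5)
P1→{A,B,D} P2→{P,Q}

Survivors P1:{A,B,D} P2:{P,Q}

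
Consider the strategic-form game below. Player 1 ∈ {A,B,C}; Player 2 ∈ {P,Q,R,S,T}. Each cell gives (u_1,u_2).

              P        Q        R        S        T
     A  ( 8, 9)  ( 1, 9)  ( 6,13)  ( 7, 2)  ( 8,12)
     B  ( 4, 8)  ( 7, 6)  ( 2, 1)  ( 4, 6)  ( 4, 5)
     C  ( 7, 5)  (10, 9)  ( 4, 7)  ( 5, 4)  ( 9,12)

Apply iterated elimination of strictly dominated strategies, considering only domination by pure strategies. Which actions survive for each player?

Remaining: P1:{A,C} P2:{R,T}

P1 drop B (C beats it: P:7>4 Q:10>7 R:4>2 S:5>4 T:9>4)
P2 drop P (R beats it: A:13>9 C:7>5)
P2 drop Q (T beats it: A:12>9 C:12>9)
P2 drop S (R beats it: A:13>2 C:7>4)
P1→{A,C} P2→{R,T}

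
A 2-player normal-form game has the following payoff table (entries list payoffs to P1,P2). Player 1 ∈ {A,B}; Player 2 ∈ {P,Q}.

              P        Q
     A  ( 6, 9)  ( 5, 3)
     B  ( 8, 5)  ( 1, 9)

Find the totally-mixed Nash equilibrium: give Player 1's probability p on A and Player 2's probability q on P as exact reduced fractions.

P1 indiff ⇒ q·6+(1-q)·5 = q·8+(1-q)·1 ⇒ q(-2) = (1-q)(-4) ⇒ q = 2/3
P2 indiff ⇒ p·9+(1-p)·5 = p·3+(1-p)·9 ⇒ p(6) = (1-p)(4) ⇒ p = 2/5

P1 mixes 2/5 on A; P2 mixes 2/3 on P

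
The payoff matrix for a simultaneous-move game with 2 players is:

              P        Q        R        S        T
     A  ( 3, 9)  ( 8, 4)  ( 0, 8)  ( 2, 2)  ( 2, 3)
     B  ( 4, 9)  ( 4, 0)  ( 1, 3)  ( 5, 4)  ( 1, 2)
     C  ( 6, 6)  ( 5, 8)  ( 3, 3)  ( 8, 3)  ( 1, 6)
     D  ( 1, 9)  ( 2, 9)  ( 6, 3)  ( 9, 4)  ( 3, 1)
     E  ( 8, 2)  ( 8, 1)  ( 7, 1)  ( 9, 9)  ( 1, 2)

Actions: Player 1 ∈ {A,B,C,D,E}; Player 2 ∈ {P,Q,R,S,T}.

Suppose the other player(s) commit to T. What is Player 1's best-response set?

u_1(A vs T) = 2
u_1(B vs T) = 1
u_1(C vs T) = 1
u_1(D vs T) = 3
u_1(E vs T) = 1
max payoff 3 at {D}

BR_1 = {D}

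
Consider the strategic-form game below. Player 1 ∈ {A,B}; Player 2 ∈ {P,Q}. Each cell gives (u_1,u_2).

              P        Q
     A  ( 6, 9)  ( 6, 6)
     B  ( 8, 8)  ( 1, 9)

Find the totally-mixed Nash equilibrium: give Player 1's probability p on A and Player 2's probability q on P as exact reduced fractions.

P1 indiff ⇒ q·6+(1-q)·6 = q·8+(1-q)·1 ⇒ q(-2) = (1-q)(-5) ⇒ q = 5/7
P2 indiff ⇒ p·9+(1-p)·8 = p·6+(1-p)·9 ⇒ p(3) = (1-p)(1) ⇒ p = 1/4

p=1/4, q=5/7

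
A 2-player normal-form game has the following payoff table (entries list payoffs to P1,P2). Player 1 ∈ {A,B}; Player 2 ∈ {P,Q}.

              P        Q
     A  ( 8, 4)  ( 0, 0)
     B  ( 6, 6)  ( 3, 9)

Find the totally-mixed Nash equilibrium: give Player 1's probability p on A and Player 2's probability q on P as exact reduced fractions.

P1 indiff ⇒ q·8+(1-q)·0 = q·6+(1-q)·3 ⇒ q(2) = (1-q)(3) ⇒ q = 3/5
P2 indiff ⇒ p·4+(1-p)·6 = p·0+(1-p)·9 ⇒ p(4) = (1-p)(3) ⇒ p = 3/7

p=3/7, q=3/5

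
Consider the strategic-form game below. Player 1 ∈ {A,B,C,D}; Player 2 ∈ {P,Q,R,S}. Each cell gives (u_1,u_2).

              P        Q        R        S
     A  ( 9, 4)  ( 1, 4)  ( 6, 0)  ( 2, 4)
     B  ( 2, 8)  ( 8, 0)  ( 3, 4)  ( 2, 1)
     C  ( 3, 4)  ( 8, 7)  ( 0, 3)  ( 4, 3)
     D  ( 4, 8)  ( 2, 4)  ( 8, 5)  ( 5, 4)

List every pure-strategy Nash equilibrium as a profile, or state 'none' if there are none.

(A,P): NE
(A,Q): not NE [P1→C gives 8>1]
(A,R): not NE [P1→D gives 8>6; P2→S gives 4>0]
(A,S): not NE [P1→D gives 5>2]
(B,P): not NE [P1→A gives 9>2]
(B,Q): not NE [P2→P gives 8>0]
(B,R): not NE [P1→D gives 8>3; P2→P gives 8>4]
(B,S): not NE [P1→D gives 5>2; P2→P gives 8>1]
(C,P): not NE [P1→A gives 9>3; P2→Q gives 7>4]
(C,Q): NE
(C,R): not NE [P1→D gives 8>0; P2→Q gives 7>3]
(C,S): not NE [P1→D gives 5>4; P2→Q gives 7>3]
(D,P): not NE [P1→A gives 9>4]
(D,Q): not NE [P1→C gives 8>2; P2→P gives 8>4]
(D,R): not NE [P2→P gives 8>5]
(D,S): not NE [P2→P gives 8>4]

PSNE = {(A,P), (C,Q)}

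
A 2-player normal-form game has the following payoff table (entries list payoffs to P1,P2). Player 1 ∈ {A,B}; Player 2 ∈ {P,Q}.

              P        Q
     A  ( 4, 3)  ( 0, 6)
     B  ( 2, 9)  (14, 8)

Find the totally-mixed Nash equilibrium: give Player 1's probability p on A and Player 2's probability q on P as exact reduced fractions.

(p,q) = (1/4, 7/8)

P1 indiff ⇒ q·4+(1-q)·0 = q·2+(1-q)·14 ⇒ q(2) = (1-q)(14) ⇒ q = 7/8
P2 indiff ⇒ p·3+(1-p)·9 = p·6+(1-p)·8 ⇒ p(-3) = (1-p)(-1) ⇒ p = 1/4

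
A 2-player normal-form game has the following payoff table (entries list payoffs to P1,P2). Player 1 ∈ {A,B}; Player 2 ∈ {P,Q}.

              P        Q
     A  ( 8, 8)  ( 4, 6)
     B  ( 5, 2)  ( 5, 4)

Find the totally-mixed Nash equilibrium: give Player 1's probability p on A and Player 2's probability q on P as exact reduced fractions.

P1 indiff ⇒ q·8+(1-q)·4 = q·5+(1-q)·5 ⇒ q(3) = (1-q)(1) ⇒ q = 1/4
P2 indiff ⇒ p·8+(1-p)·2 = p·6+(1-p)·4 ⇒ p(2) = (1-p)(2) ⇒ p = 1/2

P1 mixes 1/2 on A; P2 mixes 1/4 on P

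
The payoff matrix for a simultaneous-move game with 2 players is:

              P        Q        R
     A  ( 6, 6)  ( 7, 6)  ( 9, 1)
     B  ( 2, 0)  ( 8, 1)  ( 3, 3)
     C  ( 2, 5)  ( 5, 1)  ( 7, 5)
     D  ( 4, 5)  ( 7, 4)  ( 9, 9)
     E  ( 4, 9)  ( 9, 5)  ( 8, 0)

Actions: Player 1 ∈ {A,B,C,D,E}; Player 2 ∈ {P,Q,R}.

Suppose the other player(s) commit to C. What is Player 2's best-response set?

argmax u_2 = {P,R}

u_2(P vs C) = 5
u_2(Q vs C) = 1
u_2(R vs C) = 5
max payoff 5 at {P,R}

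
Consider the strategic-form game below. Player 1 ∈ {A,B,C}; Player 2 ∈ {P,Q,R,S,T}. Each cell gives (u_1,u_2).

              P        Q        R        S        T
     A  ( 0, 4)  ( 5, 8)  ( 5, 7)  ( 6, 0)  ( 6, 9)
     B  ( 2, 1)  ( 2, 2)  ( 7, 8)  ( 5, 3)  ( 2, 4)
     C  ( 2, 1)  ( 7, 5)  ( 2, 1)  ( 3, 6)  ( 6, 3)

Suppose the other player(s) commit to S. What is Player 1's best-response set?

BR_1 = {A}

u_1(A vs S) = 6
u_1(B vs S) = 5
u_1(C vs S) = 3
max payoff 6 at {A}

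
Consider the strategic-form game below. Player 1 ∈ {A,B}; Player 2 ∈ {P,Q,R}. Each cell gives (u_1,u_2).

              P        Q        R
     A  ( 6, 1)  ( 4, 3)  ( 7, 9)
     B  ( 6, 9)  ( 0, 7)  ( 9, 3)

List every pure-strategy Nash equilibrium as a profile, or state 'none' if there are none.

(A,P): not NE [P2→R gives 9>1]
(A,Q): not NE [P2→R gives 9>3]
(A,R): not NE [P1→B gives 9>7]
(B,P): NE
(B,Q): not NE [P1→A gives 4>0; P2→P gives 9>7]
(B,R): not NE [P2→P gives 9>3]

PSNE = {(B,P)}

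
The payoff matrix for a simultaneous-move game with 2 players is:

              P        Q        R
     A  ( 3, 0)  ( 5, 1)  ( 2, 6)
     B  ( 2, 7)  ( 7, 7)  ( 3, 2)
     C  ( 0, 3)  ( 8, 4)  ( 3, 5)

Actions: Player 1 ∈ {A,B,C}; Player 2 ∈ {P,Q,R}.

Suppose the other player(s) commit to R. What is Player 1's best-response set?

P1 best: {B,C}

u_1(A vs R) = 2
u_1(B vs R) = 3
u_1(C vs R) = 3
max payoff 3 at {B,C}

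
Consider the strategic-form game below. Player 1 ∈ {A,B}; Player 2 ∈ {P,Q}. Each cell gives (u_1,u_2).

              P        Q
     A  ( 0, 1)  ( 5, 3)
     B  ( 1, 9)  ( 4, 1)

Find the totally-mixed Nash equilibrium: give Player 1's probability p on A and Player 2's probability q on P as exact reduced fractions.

P1 mixes 4/5 on A; P2 mixes 1/2 on P

P1 indiff ⇒ q·0+(1-q)·5 = q·1+(1-q)·4 ⇒ q(-1) = (1-q)(-1) ⇒ q = 1/2
P2 indiff ⇒ p·1+(1-p)·9 = p·3+(1-p)·1 ⇒ p(-2) = (1-p)(-8) ⇒ p = 4/5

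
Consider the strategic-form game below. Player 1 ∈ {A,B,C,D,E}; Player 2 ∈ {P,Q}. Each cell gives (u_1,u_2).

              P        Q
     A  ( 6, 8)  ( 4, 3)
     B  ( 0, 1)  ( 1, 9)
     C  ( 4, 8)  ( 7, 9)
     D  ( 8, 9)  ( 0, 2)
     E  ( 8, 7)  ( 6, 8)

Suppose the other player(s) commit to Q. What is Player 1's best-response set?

argmax u_1 = {C}

u_1(A vs Q) = 4
u_1(B vs Q) = 1
u_1(C vs Q) = 7
u_1(D vs Q) = 0
u_1(E vs Q) = 6
max payoff 7 at {C}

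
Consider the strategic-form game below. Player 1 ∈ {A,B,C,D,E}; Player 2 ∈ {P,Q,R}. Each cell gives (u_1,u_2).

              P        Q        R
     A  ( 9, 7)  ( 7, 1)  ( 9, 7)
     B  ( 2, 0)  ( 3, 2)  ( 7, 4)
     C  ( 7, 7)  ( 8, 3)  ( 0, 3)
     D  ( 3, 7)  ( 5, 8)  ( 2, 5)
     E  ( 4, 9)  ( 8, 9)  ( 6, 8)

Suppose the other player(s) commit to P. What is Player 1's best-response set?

u_1(A vs P) = 9
u_1(B vs P) = 2
u_1(C vs P) = 7
u_1(D vs P) = 3
u_1(E vs P) = 4
max payoff 9 at {A}

P1 best: {A}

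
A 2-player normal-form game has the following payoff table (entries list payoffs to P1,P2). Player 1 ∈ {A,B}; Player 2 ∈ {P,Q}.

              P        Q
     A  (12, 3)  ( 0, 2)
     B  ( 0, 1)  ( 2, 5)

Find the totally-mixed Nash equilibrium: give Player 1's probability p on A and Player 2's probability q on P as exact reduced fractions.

P1 mixes 4/5 on A; P2 mixes 1/7 on P

P1 indiff ⇒ q·12+(1-q)·0 = q·0+(1-q)·2 ⇒ q(12) = (1-q)(2) ⇒ q = 1/7
P2 indiff ⇒ p·3+(1-p)·1 = p·2+(1-p)·5 ⇒ p(1) = (1-p)(4) ⇒ p = 4/5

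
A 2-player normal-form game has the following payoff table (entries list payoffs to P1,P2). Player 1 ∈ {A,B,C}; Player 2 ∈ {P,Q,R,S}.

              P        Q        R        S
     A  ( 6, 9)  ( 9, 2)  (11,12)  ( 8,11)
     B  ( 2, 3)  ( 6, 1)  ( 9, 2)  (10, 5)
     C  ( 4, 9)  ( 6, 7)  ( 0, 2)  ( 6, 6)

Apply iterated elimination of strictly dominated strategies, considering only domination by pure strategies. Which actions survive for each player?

Remaining: P1:{A,B} P2:{R,S}

P1 drop C (A beats it: P:6>4 Q:9>6 R:11>0 S:8>6)
P2 drop P (S beats it: A:11>9 B:5>3)
P2 drop Q (R beats it: A:12>2 B:2>1)
P1→{A,B} P2→{R,S}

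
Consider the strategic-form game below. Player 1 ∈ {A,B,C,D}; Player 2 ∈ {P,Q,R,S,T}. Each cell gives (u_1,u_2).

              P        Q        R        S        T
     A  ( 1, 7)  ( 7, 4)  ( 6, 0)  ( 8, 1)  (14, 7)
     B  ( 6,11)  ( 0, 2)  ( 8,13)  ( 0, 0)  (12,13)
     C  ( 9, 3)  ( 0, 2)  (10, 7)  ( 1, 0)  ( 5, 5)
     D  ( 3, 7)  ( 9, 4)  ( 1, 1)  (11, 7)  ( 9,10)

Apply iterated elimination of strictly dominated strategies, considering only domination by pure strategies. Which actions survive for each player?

P2 drop Q (P beats it: A:7>4 B:11>2 C:3>2 D:7>4)
P2 drop S (T beats it: A:7>1 B:13>0 C:5>0 D:10>7)
P1 drop D (B beats it: P:6>3 R:8>1 T:12>9)
P1→{A,B,C} P2→{P,R,T}

IESDS → P1:{A,B,C} P2:{P,R,T}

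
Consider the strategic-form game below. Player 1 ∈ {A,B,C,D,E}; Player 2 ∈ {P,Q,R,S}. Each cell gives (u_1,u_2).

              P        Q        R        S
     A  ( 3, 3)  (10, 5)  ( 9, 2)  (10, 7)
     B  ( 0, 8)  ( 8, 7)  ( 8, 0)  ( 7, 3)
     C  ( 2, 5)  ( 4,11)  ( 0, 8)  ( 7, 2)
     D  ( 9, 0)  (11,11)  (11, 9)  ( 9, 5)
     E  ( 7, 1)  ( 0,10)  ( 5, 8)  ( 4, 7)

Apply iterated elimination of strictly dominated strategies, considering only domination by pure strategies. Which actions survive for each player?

P1 drop B (A beats it: P:3>0 Q:10>8 R:9>8 S:10>7)
P1 drop C (A beats it: P:3>2 Q:10>4 R:9>0 S:10>7)
P1 drop E (D beats it: P:9>7 Q:11>0 R:11>5 S:9>4)
P2 drop P (Q beats it: A:5>3 D:11>0)
P2 drop R (Q beats it: A:5>2 D:11>9)
P1→{A,D} P2→{Q,S}

IESDS → P1:{A,D} P2:{Q,S}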